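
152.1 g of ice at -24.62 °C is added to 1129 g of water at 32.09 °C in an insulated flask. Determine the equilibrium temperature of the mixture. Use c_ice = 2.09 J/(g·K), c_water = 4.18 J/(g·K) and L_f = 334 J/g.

T_f ≈ 17.3 °C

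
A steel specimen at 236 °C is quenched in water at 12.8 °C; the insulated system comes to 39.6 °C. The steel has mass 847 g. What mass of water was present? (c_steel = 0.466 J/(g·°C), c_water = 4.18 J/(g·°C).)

m ≈ 692 g

Heat lost by the steel = heat gained by the water:
847×0.466×(236 − 39.6) = m×4.18×(39.6 − 12.8)
112.02 m = 77519  ⇒  m ≈ 692 g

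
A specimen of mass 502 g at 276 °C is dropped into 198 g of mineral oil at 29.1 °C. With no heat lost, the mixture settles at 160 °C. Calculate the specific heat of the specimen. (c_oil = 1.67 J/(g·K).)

c ≈ 0.743 J/(g·K)

Heat lost by the specimen = heat gained by the oil:
502×c×(276 − 160) = 198×1.67×(160 − 29.1)
58232 c = 43283  ⇒  c ≈ 0.7433 J/(g·K)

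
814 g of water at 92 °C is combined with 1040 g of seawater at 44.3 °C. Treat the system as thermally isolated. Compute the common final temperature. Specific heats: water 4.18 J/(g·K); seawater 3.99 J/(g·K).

Heat lost by the water equals heat gained by the seawater:
814*4.18*(92 − T) = 1040*3.99*(T − 44.3)
3402.5(92 − T) = 4149.6(T − 44.3)
7552.1 T = 496859  ⇒  T ≈ 65.79 °C

T_f ≈ 65.8 °C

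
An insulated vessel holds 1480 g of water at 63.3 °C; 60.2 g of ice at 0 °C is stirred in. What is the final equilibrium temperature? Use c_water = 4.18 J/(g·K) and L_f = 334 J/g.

Let T be the final temperature. ΣQ_i = 0:
melt ice: 60.2×334 = 20107
  meltwater 0→T: 60.2×4.18×T = 251.64 T
  water cools: 1480×4.18×(T − 63.3) = 6186.4(T − 63.3)
6438 T = 391599 − 20107 = 371492
T ≈ 57.70 °C (positive, so assuming full melt was valid).

T_f ≈ 57.7 °C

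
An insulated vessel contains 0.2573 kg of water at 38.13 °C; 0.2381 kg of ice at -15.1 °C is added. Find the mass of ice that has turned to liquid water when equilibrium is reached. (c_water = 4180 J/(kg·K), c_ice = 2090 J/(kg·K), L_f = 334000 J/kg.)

Water can give up m c ΔT = 0.2573·4180·38.13 = 41009 J before reaching 0 °C.
Warming the ice to 0 °C takes 0.2381·2090·15.1 = 7514.2 J, leaving 33495 J for melting.
To melt every bit of ice: 0.2381·334000 = 79525 J.
33495 J < 79525 J, so only part of the ice melts and the system sits at 0 °C.
m_melted·334000 = 33495  ⇒  m_melted ≈ 0.1003 kg.

m_melted ≈ 0.1 kg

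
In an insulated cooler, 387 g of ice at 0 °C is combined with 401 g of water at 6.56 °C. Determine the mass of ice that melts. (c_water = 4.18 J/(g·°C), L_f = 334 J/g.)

m_melted ≈ 32.9 g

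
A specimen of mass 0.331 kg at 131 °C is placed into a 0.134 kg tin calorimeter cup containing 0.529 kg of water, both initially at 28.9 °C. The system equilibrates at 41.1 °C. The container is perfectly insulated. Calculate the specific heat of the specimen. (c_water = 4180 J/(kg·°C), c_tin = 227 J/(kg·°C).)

Let T be the final temperature. ΣQ_i = 0:
0.331×c×(41.1 − 131) + 0.529×4180×(41.1 − 28.9) + 0.134×227×(41.1 − 28.9) = 0
-29.76 c = -27348
c = -27348/-29.76 ≈ 919 J/(kg·°C)

c ≈ 919 J/(kg·°C)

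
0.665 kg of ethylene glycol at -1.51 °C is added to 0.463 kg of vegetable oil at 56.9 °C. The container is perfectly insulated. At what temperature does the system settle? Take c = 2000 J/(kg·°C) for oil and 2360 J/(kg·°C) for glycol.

T_f ≈ 20.2 °C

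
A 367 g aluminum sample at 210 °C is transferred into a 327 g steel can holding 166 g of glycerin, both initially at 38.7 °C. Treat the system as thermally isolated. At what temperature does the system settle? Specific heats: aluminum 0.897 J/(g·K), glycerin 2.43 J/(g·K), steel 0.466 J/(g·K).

T_f ≈ 102.4 °C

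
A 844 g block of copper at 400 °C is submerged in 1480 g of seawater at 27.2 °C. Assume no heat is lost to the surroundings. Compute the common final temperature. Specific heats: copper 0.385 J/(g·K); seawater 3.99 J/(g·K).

T_f ≈ 46.6 °C

Let T be the final temperature. ΣQ_i = 0:
844·0.385·(T − 400) + 1480·3.99·(T − 27.2) = 0
324.94(T − 400) + 5905.2(T − 27.2) = 0
(324.94 + 5905.2) T = 324.94·400 + 5905.2·27.2
T ≈ 46.64 °C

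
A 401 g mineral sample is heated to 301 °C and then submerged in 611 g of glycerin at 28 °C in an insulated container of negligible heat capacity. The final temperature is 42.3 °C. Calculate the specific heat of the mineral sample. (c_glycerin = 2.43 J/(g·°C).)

c ≈ 0.205 J/(g·°C)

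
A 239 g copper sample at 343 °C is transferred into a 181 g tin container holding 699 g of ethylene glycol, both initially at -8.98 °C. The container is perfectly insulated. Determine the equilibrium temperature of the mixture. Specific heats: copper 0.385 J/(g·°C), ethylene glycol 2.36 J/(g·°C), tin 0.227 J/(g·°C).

T_f ≈ 9.2 °C

Setting the total heat transfer to zero:
239×0.385×(T − 343) + 699×2.36×(T − (-8.98)) + 181×0.227×(T − (-8.98)) = 0
1782.7 T = 16378
T ≈ 9.19 °C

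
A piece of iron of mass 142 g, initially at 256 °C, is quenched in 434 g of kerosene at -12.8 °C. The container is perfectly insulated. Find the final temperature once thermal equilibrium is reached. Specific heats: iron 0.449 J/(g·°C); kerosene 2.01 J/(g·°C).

T_f ≈ 5.5 °C

Taking heat into each body as positive, Σ m c ΔT = 0:
142·0.449·(T − 256) + 434·2.01·(T − (-12.8)) = 0
63.76(T − 256) + 872.34(T − (-12.8)) = 0
936.1 T = 5156.1
T = 5156.1/936.1 ≈ 5.51 °C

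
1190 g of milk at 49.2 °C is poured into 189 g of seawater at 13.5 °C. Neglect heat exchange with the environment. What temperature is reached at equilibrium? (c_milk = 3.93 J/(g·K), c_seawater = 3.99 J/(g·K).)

T_f ≈ 44.2 °C

Net heat exchanged in the isolated system is zero:
1190×3.93×(T − 49.2) + 189×3.99×(T − 13.5) = 0
4676.7(T − 49.2) + 754.11(T − 13.5) = 0
(4676.7 + 754.11) T = 4676.7×49.2 + 754.11×13.5
T = 240274/5430.8 ≈ 44.24 °C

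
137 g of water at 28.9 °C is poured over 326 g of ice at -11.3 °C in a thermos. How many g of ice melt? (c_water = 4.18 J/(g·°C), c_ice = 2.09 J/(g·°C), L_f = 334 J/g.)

m_melted ≈ 26.5 g

Water can give up m c ΔT = 137×4.18×28.9 = 16550 J before reaching 0 °C.
Of that, 326×2.09×11.3 = 7699.1 J goes to bring the ice to 0 °C, leaving 8850.7 J.
Melting all 326 g of ice would need 326×334 = 108884 J.
Since 8850.7 < 108884 J, not all the ice melts; equilibrium is at 0 °C.
m_melt = 8850.7 / L_f = 26.5 g.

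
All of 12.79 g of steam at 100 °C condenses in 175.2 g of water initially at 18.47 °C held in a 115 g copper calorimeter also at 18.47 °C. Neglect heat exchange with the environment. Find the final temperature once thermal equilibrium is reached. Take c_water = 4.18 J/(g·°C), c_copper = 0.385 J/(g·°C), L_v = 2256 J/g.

Setting the total heat transfer to zero:
steam→water at 100 °C releases m L_v = 12.79×2256 = 28854
  condensate cools 100→T: 12.79×4.18×(T − 100) = 53.46(T − 100)
  original water: 732.34(T − 18.47)
  copper cup: 115×0.385×(T − 18.47) = 44.27(T − 18.47)
830.07 T = 28854 + 5346.2 + 14344 = 48544
T ≈ 58.48 °C — below 100 °C, confirming all the steam condensed.

T_f ≈ 58.5 °C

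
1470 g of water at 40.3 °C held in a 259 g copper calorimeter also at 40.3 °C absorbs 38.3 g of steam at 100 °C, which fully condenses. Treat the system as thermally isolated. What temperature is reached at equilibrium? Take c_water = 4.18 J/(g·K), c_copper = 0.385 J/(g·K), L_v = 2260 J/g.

T_f ≈ 55.3 °C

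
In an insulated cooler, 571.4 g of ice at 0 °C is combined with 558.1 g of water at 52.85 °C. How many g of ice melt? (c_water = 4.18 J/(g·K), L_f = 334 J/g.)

Cooling the water to 0 °C releases 558.1×4.18×52.85 = 123292 J.
To melt every bit of ice: 571.4×334 = 190848 J.
That's not enough to melt it all — equilibrium is at 0 °C with ice remaining.
Mass melted = 123292/334 ≈ 369.1 g.

m_melted ≈ 369 g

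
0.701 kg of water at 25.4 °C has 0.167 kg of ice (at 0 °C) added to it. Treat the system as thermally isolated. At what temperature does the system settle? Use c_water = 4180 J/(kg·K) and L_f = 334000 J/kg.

Taking heat into each body as positive, Σ m c ΔT = 0:
melt ice: 0.167×334000 = 55778; meltwater 0→T: 0.167×4180×T = 698.06 T; water: 2930.2(T − 25.4)
3628.2 T = 74427 − 55778 = 18649
T ≈ 5.14 °C (positive, so assuming full melt was valid).

T_f ≈ 5.1 °C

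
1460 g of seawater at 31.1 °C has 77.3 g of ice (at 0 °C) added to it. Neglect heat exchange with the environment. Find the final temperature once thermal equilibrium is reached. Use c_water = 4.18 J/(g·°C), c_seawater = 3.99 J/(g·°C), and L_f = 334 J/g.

Conservation of energy gives ΣQ = 0:
melt ice: 77.3·334 = 25818; meltwater 0→T: 77.3·4.18·T = 323.11 T; seawater cools: 1460·3.99·(T − 31.1) = 5825.4(T − 31.1)
6148.5 T = 181170 − 25818 = 155352
T ≈ 25.27 °C. Since T > 0 °C, the all-ice-melts assumption holds.

T_f ≈ 25.3 °C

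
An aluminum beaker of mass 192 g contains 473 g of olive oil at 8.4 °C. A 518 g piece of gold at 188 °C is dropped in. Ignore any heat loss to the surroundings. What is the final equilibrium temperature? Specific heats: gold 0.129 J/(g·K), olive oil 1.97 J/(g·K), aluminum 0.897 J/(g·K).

Net heat exchanged in the isolated system is zero:
518·0.129·(T − 188) + 473·1.97·(T − 8.4) + 192·0.897·(T − 8.4) = 0
66.82(T − 188) + 931.81(T − 8.4) + 172.22(T − 8.4) = 0
(66.82 + 931.81 + 172.22) T = 66.82·188 + 931.81·8.4 + 172.22·8.4
T ≈ 18.65 °C

T_f ≈ 18.6 °C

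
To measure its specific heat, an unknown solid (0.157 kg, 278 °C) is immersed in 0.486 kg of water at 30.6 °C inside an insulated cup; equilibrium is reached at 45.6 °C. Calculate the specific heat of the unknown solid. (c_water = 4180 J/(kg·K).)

c ≈ 835 J/(kg·K)

Heat lost by the unknown solid = heat gained by the water:
0.157×c×(278 − 45.6) = 0.486×4180×(45.6 − 30.6)
36.49 c = 30472  ⇒  c ≈ 835.2 J/(kg·K)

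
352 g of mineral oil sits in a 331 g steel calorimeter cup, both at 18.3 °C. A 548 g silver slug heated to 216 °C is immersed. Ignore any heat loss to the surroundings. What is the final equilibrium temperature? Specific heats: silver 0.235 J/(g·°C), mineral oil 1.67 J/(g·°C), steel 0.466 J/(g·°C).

T_f ≈ 47.5 °C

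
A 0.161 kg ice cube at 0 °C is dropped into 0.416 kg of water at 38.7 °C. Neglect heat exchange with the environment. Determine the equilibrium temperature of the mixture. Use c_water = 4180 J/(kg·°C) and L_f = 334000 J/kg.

Conservation of energy gives ΣQ = 0:
fusion: m_ice L_f = 0.161×334000 = 53774; warm the meltwater: 672.98 T; water: 1738.9(T − 38.7)
2411.9 T = 67295 − 53774 = 13521
T ≈ 5.61 °C — above 0 °C, consistent with complete melting.

T_f ≈ 5.6 °C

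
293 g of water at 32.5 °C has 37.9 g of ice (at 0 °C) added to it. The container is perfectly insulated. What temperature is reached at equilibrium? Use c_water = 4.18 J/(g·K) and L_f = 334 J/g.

T_f ≈ 19.6 °C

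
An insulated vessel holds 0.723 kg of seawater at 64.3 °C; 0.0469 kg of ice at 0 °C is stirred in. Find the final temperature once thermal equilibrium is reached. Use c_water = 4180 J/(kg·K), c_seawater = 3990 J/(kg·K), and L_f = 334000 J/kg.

Net heat exchanged in the isolated system is zero:
fusion: m_ice L_f = 0.0469·334000 = 15665; warm the meltwater: 196.04 T; seawater: 2884.8(T − 64.3)
3080.8 T = 185491 − 15665 = 169826
T ≈ 55.12 °C (positive, so assuming full melt was valid).

T_f ≈ 55.1 °C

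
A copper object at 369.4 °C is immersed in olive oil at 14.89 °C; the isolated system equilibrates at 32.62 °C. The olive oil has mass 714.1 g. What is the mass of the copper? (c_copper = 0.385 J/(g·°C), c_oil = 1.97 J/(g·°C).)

m ≈ 192 g

Heat lost by the copper = heat gained by the oil:
m×0.385×(369.4 − 32.62) = 714.1×1.97×(32.62 − 14.89)
129.66 m = 24942  ⇒  m ≈ 192.4 g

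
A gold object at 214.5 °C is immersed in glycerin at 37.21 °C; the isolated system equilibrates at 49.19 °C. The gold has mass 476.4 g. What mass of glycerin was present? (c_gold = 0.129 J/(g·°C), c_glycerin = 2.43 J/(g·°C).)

Net heat exchanged in the isolated system is zero:
476.4·0.129·(49.19 − 214.5) + m·2.43·(49.19 − 37.21) = 0
29.11 m = 10159
m = 10159/29.11 ≈ 349 g

m ≈ 349 g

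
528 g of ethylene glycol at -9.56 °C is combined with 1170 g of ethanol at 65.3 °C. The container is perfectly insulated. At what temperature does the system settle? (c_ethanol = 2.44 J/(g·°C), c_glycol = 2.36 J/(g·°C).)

Setting the total heat transfer to zero:
1170·2.44·(T − 65.3) + 528·2.36·(T − (-9.56)) = 0
2854.8(T − 65.3) + 1246.1(T − (-9.56)) = 0
(2854.8 + 1246.1) T = 2854.8·65.3 + 1246.1·(-9.56)
T = 174506/4100.9 ≈ 42.55 °C

T_f ≈ 42.6 °C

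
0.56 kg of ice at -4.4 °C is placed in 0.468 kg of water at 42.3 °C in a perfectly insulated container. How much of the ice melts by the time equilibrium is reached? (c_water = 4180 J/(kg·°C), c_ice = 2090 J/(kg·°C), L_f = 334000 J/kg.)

Cooling the water to 0 °C releases 0.468×4180×42.3 = 82749 J.
Of that, 0.56×2090×4.4 = 5149.8 J goes to bring the ice to 0 °C, leaving 77599 J.
Fully melting the ice requires m_ice L_f = 0.56×334000 = 187040 J.
77599 J < 187040 J, so only part of the ice melts and the system sits at 0 °C.
m_melted×334000 = 77599  ⇒  m_melted ≈ 0.2323 kg.

m_melted ≈ 0.232 kg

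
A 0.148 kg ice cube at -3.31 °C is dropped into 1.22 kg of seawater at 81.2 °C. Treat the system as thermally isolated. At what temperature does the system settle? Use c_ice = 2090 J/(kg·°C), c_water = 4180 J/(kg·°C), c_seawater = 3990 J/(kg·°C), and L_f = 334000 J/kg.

T_f ≈ 62.8 °C

Energy balance with sensible and latent terms:
warm ice to 0 °C: 0.148·2090·(0 − (-3.31)) = 1023.8; latent heat to melt: 0.148·334000 = 49432; meltwater 0→T: 0.148·4180·T = 618.64 T; seawater cools: 1.22·3990·(T − 81.2) = 4867.8(T − 81.2)
5486.4 T = 395265 − 50456 = 344810
T ≈ 62.85 °C (positive, so assuming full melt was valid).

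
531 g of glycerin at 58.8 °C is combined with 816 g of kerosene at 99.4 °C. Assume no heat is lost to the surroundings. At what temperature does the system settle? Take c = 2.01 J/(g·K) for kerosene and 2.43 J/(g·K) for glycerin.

T_f ≈ 81.5 °C

Heat gained plus heat lost sum to zero:
816*2.01*(T − 99.4) + 531*2.43*(T − 58.8) = 0
1640.2(T − 99.4) + 1290.3(T − 58.8) = 0
(1640.2 + 1290.3) T = 1640.2*99.4 + 1290.3*58.8
T ≈ 81.52 °C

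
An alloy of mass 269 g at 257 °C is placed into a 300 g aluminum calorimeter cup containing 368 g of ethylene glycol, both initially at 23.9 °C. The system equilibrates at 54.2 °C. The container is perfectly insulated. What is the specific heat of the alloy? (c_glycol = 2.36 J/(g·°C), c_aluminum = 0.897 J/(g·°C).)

Heat gained plus heat lost sum to zero:
269×c×(54.2 − 257) + 368×2.36×(54.2 − 23.9) + 300×0.897×(54.2 − 23.9) = 0
-54553 c = -34469
c = -34469/-54553 ≈ 0.6318 J/(g·°C)

c ≈ 0.632 J/(g·°C)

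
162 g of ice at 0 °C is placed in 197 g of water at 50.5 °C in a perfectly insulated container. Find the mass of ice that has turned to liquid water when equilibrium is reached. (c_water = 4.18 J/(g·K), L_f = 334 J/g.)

m_melted ≈ 125 g

Water can give up m c ΔT = 197×4.18×50.5 = 41585 J before reaching 0 °C.
To melt every bit of ice: 162×334 = 54108 J.
That's not enough to melt it all — equilibrium is at 0 °C with ice remaining.
m_melt = 41585 / L_f = 124.5 g.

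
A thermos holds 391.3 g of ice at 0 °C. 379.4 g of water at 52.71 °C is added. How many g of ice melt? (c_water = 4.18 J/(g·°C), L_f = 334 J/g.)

m_melted ≈ 250 g

Heat available from the water dropping to 0 °C: 379.4×4.18×52.71 = 83592 J.
Fully melting the ice requires m_ice L_f = 391.3×334 = 130694 J.
83592 J < 130694 J, so only part of the ice melts and the system sits at 0 °C.
m_melt = 83592 / L_f = 250.3 g.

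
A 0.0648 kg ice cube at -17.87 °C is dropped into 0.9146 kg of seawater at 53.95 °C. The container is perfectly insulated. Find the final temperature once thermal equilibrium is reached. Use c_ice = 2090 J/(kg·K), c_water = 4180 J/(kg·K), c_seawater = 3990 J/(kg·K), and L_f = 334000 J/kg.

T_f ≈ 44.1 °C

Energy balance with sensible and latent terms:
warm ice to 0 °C: 0.0648·2090·(0 − (-17.87)) = 2420.2; melt ice: 0.0648·334000 = 21643; warm the meltwater: 270.86 T; seawater cools: 0.9146·3990·(T − 53.95) = 3649.3(T − 53.95)
3920.1 T = 196877 − 24063 = 172814
T ≈ 44.08 °C — above 0 °C, consistent with complete melting.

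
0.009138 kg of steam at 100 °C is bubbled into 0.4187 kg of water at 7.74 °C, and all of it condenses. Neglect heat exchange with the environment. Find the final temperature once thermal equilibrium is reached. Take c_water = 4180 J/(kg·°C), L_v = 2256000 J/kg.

T_f ≈ 21.2 °C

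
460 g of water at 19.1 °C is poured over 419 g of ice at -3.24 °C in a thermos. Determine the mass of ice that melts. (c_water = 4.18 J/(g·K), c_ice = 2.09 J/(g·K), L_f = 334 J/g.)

m_melted ≈ 101 g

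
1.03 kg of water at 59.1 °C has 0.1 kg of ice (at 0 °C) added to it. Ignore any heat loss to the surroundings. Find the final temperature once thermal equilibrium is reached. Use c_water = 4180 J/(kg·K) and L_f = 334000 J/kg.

Net heat exchanged in the isolated system is zero:
latent heat to melt: 0.1·334000 = 33400
  warm the meltwater: 418 T
  water cools: 1.03·4180·(T − 59.1) = 4305.4(T − 59.1)
4723.4 T = 254449 − 33400 = 221049
T ≈ 46.80 °C. Since T > 0 °C, the all-ice-melts assumption holds.

T_f ≈ 46.8 °C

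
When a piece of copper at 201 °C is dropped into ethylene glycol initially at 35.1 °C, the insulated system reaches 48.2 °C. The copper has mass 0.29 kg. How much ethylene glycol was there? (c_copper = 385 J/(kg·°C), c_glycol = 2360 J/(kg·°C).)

m ≈ 0.552 kg

Heat lost by the copper = heat gained by the glycol:
0.29×385×(201 − 48.2) = m×2360×(48.2 − 35.1)
30916 m = 17060  ⇒  m ≈ 0.5518 kg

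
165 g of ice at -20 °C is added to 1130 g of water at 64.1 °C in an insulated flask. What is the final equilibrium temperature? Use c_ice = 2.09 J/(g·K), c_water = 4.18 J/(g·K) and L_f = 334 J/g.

Let T be the final temperature. ΣQ_i = 0:
warm ice to 0 °C: 165·2.09·(0 − (-20)) = 6897
  latent heat to melt: 165·334 = 55110
  meltwater 0→T: 165·4.18·T = 689.7 T
  water cools: 1130·4.18·(T − 64.1) = 4723.4(T − 64.1)
5413.1 T = 302770 − 62007 = 240763
T ≈ 44.48 °C. Since T > 0 °C, the all-ice-melts assumption holds.

T_f ≈ 44.5 °C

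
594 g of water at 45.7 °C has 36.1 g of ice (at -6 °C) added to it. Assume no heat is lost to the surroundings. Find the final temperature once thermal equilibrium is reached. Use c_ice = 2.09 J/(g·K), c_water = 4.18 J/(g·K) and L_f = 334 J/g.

T_f ≈ 38.3 °C

Let T be the final temperature. ΣQ_i = 0:
warm ice to 0 °C: 36.1·2.09·(0 − (-6)) = 452.69; latent heat to melt: 36.1·334 = 12057; meltwater 0→T: 36.1·4.18·T = 150.9 T; water cools: 594·4.18·(T − 45.7) = 2482.9(T − 45.7)
2633.8 T = 113469 − 12510 = 100959
T ≈ 38.33 °C (positive, so assuming full melt was valid).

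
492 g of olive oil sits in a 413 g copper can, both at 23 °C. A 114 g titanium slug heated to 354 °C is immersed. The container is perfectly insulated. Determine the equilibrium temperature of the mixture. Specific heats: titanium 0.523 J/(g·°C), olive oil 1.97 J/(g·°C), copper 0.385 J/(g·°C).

T_f ≈ 39.6 °C

With ΣQ=0 the equilibrium temperature is the m·c-weighted mean:
T_f = (59.62·354 + 969.24·23 + 159·23) / (59.62 + 969.24 + 159)
    = 47056 / 1187.9 ≈ 39.61 °C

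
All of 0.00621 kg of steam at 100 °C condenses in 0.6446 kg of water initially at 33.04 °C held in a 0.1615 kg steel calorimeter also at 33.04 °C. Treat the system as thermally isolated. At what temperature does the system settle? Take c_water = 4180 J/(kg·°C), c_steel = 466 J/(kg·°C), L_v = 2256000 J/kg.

T_f ≈ 38.7 °C

Taking heat into each body as positive, Σ m c ΔT = 0:
latent heat released on condensation: 0.00621×2256000 = 14010; condensed water 100 °C→T: 25.96(T − 100); water warms: 0.6446×4180×(T − 33.04) = 2694.4(T − 33.04); cup: 75.26(T − 33.04)
2795.6 T = 14010 + 2595.8 + 91510 = 108116
T ≈ 38.67 °C, under the boiling point, so the assumption holds.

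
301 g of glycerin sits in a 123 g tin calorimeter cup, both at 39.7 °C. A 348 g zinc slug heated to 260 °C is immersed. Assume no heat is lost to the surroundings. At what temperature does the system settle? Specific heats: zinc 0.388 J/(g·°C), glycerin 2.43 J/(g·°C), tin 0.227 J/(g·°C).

Setting the total heat transfer to zero:
348·0.388·(T − 260) + 301·2.43·(T − 39.7) + 123·0.227·(T − 39.7) = 0
894.38 T = 65252
T = 65252/894.38 ≈ 72.96 °C

T_f ≈ 73.0 °C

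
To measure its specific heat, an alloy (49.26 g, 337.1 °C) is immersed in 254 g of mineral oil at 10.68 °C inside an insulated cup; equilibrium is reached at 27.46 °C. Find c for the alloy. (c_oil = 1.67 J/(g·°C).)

m_s c (T_s − T_f) = m_oil c_oil (T_f − T_0):
49.26·c·(337.1 − 27.46) = 254·1.67·(27.46 − 10.68)
15253 c = 7117.7  ⇒  c ≈ 0.4666 J/(g·°C)

c ≈ 0.467 J/(g·°C)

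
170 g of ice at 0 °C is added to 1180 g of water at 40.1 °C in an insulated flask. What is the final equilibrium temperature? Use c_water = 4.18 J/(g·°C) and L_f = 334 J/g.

T_f ≈ 25.0 °C

Setting the total heat transfer to zero:
fusion: m_ice L_f = 170×334 = 56780
  meltwater 0→T: 170×4.18×T = 710.6 T
  water cools: 1180×4.18×(T − 40.1) = 4932.4(T − 40.1)
5643 T = 197789 − 56780 = 141009
T ≈ 24.99 °C (positive, so assuming full melt was valid).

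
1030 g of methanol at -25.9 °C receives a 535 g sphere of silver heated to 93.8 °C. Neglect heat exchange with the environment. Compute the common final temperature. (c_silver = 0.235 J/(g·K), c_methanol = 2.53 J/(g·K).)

T_f ≈ -20.4 °C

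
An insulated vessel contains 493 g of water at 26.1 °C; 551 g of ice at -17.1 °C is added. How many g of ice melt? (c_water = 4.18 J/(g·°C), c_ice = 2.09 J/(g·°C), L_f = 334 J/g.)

Water can give up m c ΔT = 493·4.18·26.1 = 53785 J before reaching 0 °C.
Warming the ice to 0 °C takes 551·2.09·17.1 = 19692 J, leaving 34093 J for melting.
To melt every bit of ice: 551·334 = 184034 J.
Since 34093 < 184034 J, not all the ice melts; equilibrium is at 0 °C.
Mass melted = 34093/334 ≈ 102.1 g.

m_melted ≈ 102 g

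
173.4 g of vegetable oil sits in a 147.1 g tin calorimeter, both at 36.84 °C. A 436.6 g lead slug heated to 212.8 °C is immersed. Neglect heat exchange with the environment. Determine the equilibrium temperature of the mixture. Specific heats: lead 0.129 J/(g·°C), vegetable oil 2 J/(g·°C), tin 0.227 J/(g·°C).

T_f ≈ 59.5 °C

Heat gained plus heat lost sum to zero:
436.6×0.129×(T − 212.8) + 173.4×2×(T − 36.84) + 147.1×0.227×(T − 36.84) = 0
56.32(T − 212.8) + 346.8(T − 36.84) + 33.39(T − 36.84) = 0
436.51 T = 25991
T ≈ 59.54 °C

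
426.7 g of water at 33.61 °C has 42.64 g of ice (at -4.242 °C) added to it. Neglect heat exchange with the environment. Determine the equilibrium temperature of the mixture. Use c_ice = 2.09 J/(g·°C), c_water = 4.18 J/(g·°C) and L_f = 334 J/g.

T_f ≈ 23.1 °C

Setting the total heat transfer to zero:
ice -4.242→0 °C: 42.64×2.09×4.242 = 378.04; fusion: m_ice L_f = 42.64×334 = 14242; warm the meltwater: 178.24 T; water cools: 426.7×4.18×(T − 33.61) = 1783.6(T − 33.61)
1961.8 T = 59947 − 14620 = 45327
T ≈ 23.10 °C. Since T > 0 °C, the all-ice-melts assumption holds.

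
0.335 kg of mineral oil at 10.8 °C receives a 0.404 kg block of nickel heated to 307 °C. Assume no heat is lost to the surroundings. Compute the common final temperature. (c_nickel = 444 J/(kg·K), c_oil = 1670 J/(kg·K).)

T_f ≈ 82.7 °C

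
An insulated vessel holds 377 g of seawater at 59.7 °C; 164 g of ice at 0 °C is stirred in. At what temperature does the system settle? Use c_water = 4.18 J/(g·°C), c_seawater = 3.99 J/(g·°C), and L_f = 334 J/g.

T_f ≈ 16.0 °C

Sum of m c ΔT and latent-heat terms is zero:
fusion: m_ice L_f = 164×334 = 54776; warm the meltwater: 685.52 T; seawater: 1504.2(T − 59.7)
2189.8 T = 89803 − 54776 = 35027
T ≈ 16.00 °C. Since T > 0 °C, the all-ice-melts assumption holds.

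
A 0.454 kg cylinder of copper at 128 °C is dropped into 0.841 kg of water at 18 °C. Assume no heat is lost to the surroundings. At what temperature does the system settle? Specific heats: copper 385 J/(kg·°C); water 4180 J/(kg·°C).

Net heat exchanged in the isolated system is zero:
0.454·385·(T − 128) + 0.841·4180·(T − 18) = 0
174.79(T − 128) + 3515.4(T − 18) = 0
3690.2 T = 85650
T = 85650 / 3690.2 = 23.2 °C

T_f ≈ 23.2 °C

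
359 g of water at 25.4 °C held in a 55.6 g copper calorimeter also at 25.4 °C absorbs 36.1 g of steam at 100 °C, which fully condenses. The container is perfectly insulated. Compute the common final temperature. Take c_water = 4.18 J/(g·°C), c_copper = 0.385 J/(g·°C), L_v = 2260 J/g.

T_f ≈ 80.9 °C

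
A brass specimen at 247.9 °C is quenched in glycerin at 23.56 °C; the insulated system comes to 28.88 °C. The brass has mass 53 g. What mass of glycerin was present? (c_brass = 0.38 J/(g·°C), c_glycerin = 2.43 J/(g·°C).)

m ≈ 341 g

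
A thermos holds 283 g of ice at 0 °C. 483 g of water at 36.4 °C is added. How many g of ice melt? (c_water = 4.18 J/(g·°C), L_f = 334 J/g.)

m_melted ≈ 220 g

Heat available from the water dropping to 0 °C: 483×4.18×36.4 = 73489 J.
To melt every bit of ice: 283×334 = 94522 J.
Since 73489 < 94522 J, not all the ice melts; equilibrium is at 0 °C.
m_melted×334 = 73489  ⇒  m_melted ≈ 220 g.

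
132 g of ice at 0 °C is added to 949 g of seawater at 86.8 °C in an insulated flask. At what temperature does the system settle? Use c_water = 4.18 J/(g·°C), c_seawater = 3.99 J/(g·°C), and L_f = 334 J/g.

T_f ≈ 65.6 °C

Energy conservation, ΣQ = 0:
fusion: m_ice L_f = 132×334 = 44088; meltwater 0→T: 132×4.18×T = 551.76 T; seawater: 3786.5(T − 86.8)
4338.3 T = 328669 − 44088 = 284581
T ≈ 65.60 °C. Since T > 0 °C, the all-ice-melts assumption holds.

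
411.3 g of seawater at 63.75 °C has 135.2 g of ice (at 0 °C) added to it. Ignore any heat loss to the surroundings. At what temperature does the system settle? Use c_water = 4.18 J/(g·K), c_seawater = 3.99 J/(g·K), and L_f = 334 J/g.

T_f ≈ 27.0 °C

Taking heat into each body as positive, Σ m c ΔT = 0:
fusion: m_ice L_f = 135.2×334 = 45157
  warm the meltwater: 565.14 T
  seawater: 1641.1(T − 63.75)
2206.2 T = 104619 − 45157 = 59462
T ≈ 26.95 °C — above 0 °C, consistent with complete melting.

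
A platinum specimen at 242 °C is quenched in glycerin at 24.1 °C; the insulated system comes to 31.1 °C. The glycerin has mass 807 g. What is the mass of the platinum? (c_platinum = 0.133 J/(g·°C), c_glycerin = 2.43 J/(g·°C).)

Heat gained plus heat lost sum to zero:
m·0.133·(31.1 − 242) + 807·2.43·(31.1 − 24.1) = 0
-28.05 m = -13727
m = -13727/-28.05 ≈ 489.4 g

m ≈ 489 g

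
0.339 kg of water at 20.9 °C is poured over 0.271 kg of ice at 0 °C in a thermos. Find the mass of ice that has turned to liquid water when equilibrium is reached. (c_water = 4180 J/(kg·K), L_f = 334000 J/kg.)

m_melted ≈ 0.0887 kg

Water can give up m c ΔT = 0.339×4180×20.9 = 29616 J before reaching 0 °C.
Fully melting the ice requires m_ice L_f = 0.271×334000 = 90514 J.
That's not enough to melt it all — equilibrium is at 0 °C with ice remaining.
m_melt = 29616 / L_f = 0.08867 kg.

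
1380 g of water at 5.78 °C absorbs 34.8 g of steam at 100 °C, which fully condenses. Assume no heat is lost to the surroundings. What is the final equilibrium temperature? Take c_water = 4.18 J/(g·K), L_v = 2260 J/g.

T_f ≈ 21.4 °C

Energy conservation, ΣQ = 0:
latent heat released on condensation: 34.8·2260 = 78648; condensed water 100 °C→T: 145.46(T − 100); original water: 5768.4(T − 5.78)
5913.9 T = 78648 + 14546 + 33341 = 126536
T ≈ 21.40 °C, under the boiling point, so the assumption holds.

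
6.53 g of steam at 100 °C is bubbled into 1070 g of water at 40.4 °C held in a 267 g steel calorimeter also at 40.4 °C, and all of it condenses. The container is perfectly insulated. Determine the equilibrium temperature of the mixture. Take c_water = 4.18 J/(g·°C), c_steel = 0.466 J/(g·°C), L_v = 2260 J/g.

Let T be the final temperature. ΣQ_i = 0:
latent heat released on condensation: 6.53×2260 = 14758
  condensate cools 100→T: 6.53×4.18×(T − 100) = 27.3(T − 100)
  original water: 4472.6(T − 40.4)
  cup: 124.42(T − 40.4)
4624.3 T = 14758 + 2729.5 + 185720 = 203207
T ≈ 43.94 °C (< 100 °C, so full condensation is consistent).

T_f ≈ 43.9 °C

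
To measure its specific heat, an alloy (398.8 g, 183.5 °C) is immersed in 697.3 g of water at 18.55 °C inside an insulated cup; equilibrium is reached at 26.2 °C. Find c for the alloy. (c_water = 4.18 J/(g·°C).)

c ≈ 0.355 J/(g·°C)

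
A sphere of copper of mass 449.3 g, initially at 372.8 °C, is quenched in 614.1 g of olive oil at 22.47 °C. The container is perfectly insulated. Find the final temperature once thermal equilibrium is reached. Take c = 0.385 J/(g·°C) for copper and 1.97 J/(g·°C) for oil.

T_f ≈ 66.3 °C

Heat gained plus heat lost sum to zero:
449.3*0.385*(T − 372.8) + 614.1*1.97*(T − 22.47) = 0
172.98(T − 372.8) + 1209.8(T − 22.47) = 0
1382.8 T = 91671
T ≈ 66.30 °C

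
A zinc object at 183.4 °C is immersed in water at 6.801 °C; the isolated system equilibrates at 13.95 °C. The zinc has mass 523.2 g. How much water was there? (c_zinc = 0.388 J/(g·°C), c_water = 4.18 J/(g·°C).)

|Q_zinc| = |Q_water|:
523.2·0.388·(183.4 − 13.95) = m·4.18·(13.95 − 6.801)
29.88 m = 34399  ⇒  m ≈ 1151 g

m ≈ 1150 g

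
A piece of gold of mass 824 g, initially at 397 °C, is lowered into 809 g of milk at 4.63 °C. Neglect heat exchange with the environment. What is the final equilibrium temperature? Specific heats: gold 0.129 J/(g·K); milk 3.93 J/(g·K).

T_f ≈ 17.3 °C

Heat gained plus heat lost sum to zero:
824·0.129·(T − 397) + 809·3.93·(T − 4.63) = 0
106.3(T − 397) + 3179.4(T − 4.63) = 0
3285.7 T = 56920
T = 56920 / 3285.7 = 17.3 °C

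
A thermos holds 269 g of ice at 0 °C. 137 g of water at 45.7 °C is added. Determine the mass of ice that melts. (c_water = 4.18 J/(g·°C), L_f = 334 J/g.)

Heat available from the water dropping to 0 °C: 137·4.18·45.7 = 26171 J.
Melting all 269 g of ice would need 269·334 = 89846 J.
That's not enough to melt it all — equilibrium is at 0 °C with ice remaining.
m_melt = 26171 / L_f = 78.35 g.

m_melted ≈ 78.4 g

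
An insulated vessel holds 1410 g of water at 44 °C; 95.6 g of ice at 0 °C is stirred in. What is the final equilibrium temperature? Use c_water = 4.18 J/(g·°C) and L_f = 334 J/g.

T_f ≈ 36.1 °C

Energy balance with sensible and latent terms:
fusion: m_ice L_f = 95.6·334 = 31930
  meltwater 0→T: 95.6·4.18·T = 399.61 T
  water cools: 1410·4.18·(T − 44) = 5893.8(T − 44)
6293.4 T = 259327 − 31930 = 227397
T ≈ 36.13 °C. Since T > 0 °C, the all-ice-melts assumption holds.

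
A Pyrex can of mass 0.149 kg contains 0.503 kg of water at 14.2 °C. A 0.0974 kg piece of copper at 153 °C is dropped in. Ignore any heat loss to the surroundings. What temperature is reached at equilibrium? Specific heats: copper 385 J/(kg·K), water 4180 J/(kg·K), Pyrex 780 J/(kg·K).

T_f ≈ 16.5 °C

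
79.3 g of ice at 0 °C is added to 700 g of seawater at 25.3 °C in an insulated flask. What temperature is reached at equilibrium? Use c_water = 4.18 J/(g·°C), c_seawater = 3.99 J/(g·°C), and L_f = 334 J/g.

T_f ≈ 14.1 °C

Taking heat into each body as positive, Σ m c ΔT = 0:
fusion: m_ice L_f = 79.3×334 = 26486
  warm the meltwater: 331.47 T
  seawater cools: 700×3.99×(T − 25.3) = 2793(T − 25.3)
3124.5 T = 70663 − 26486 = 44177
T ≈ 14.14 °C. Since T > 0 °C, the all-ice-melts assumption holds.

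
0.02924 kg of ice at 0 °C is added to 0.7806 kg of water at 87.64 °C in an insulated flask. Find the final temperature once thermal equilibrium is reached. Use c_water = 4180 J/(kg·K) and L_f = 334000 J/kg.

T_f ≈ 81.6 °C

Conservation of energy gives ΣQ = 0:
latent heat to melt: 0.02924·334000 = 9766.2
  meltwater 0→T: 0.02924·4180·T = 122.22 T
  water cools: 0.7806·4180·(T − 87.64) = 3262.9(T − 87.64)
3385.1 T = 285961 − 9766.2 = 276195
T ≈ 81.59 °C. Since T > 0 °C, the all-ice-melts assumption holds.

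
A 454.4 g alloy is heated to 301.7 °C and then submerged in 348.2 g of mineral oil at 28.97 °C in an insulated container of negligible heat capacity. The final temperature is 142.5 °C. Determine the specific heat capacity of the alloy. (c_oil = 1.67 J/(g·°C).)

c ≈ 0.913 J/(g·°C)

Taking heat into each body as positive, Σ m c ΔT = 0:
454.4·c·(142.5 − 301.7) + 348.2·1.67·(142.5 − 28.97) = 0
-72340 c = -66017
c = -66017/-72340 ≈ 0.9126 J/(g·°C)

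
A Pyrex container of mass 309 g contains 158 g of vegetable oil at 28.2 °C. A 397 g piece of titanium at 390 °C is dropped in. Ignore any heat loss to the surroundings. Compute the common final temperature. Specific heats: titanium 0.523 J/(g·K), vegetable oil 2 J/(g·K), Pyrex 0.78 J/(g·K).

T_f ≈ 126.4 °C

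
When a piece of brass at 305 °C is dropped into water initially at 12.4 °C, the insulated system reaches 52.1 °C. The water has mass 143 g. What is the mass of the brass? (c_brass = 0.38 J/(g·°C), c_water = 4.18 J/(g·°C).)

m ≈ 247 g

Let T be the final temperature. ΣQ_i = 0:
m×0.38×(52.1 − 305) + 143×4.18×(52.1 − 12.4) = 0
-96.1 m = -23730
m = -23730/-96.1 ≈ 246.9 g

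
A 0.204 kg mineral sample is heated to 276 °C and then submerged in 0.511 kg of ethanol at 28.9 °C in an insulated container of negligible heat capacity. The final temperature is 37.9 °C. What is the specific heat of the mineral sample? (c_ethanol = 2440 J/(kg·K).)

c ≈ 231 J/(kg·K)

Heat lost by the mineral sample = heat gained by the ethanol:
0.204·c·(276 − 37.9) = 0.511·2440·(37.9 − 28.9)
48.57 c = 11222  ⇒  c ≈ 231 J/(kg·K)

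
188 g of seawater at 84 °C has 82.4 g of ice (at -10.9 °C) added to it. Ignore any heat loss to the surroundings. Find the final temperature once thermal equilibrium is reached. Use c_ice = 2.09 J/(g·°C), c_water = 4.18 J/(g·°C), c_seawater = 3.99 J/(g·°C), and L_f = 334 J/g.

T_f ≈ 30.7 °C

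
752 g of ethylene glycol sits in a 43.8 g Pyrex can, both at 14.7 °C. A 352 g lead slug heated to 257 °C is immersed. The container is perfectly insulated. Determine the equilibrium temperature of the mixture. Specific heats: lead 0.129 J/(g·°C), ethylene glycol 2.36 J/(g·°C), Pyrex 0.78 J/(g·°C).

Conservation of energy gives ΣQ = 0:
352*0.129*(T − 257) + 752*2.36*(T − 14.7) + 43.8*0.78*(T − 14.7) = 0
(45.41 + 1774.7 + 34.16) T = 45.41*257 + 1774.7*14.7 + 34.16*14.7
T = 38260 / 1854.3 = 20.6 °C

T_f ≈ 20.6 °C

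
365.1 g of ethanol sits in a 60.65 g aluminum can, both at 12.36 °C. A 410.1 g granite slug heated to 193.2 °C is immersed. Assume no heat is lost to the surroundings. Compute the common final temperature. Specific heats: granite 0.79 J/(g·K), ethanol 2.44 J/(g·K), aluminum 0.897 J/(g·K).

Conservation of energy gives ΣQ = 0:
410.1·0.79·(T − 193.2) + 365.1·2.44·(T − 12.36) + 60.65·0.897·(T − 12.36) = 0
(323.98 + 890.84 + 54.4) T = 323.98·193.2 + 890.84·12.36 + 54.4·12.36
T = 74276 / 1269.2 = 58.5 °C

T_f ≈ 58.5 °C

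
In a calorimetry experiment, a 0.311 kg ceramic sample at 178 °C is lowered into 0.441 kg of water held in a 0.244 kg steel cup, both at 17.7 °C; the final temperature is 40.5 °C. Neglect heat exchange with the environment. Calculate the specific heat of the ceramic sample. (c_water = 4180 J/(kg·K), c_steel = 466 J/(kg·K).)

c ≈ 1040 J/(kg·K)

Net heat exchanged in the isolated system is zero:
0.311×c×(40.5 − 178) + 0.441×4180×(40.5 − 17.7) + 0.244×466×(40.5 − 17.7) = 0
-42.76 c = -44622
c = -44622/-42.76 ≈ 1043 J/(kg·K)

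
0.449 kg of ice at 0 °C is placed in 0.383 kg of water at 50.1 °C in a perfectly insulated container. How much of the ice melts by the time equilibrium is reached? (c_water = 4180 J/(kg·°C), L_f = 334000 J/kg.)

m_melted ≈ 0.24 kg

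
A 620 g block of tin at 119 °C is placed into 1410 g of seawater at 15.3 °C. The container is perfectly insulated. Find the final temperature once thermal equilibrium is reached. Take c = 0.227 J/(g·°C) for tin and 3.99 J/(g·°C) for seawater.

T_f ≈ 17.8 °C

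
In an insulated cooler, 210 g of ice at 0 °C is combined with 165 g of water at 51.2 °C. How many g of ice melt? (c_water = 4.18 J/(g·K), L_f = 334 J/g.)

Heat available from the water dropping to 0 °C: 165×4.18×51.2 = 35313 J.
To melt every bit of ice: 210×334 = 70140 J.
35313 J < 70140 J, so only part of the ice melts and the system sits at 0 °C.
Mass melted = 35313/334 ≈ 105.7 g.

m_melted ≈ 106 g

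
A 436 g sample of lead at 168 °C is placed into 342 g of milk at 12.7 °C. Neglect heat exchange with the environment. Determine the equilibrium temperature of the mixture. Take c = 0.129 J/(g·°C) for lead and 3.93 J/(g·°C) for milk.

Heat lost by the lead equals heat gained by the milk:
436·0.129·(168 − T) = 342·3.93·(T − 12.7)
56.24(168 − T) = 1344.1(T − 12.7)
1400.3 T = 26519  ⇒  T ≈ 18.94 °C

T_f ≈ 18.9 °C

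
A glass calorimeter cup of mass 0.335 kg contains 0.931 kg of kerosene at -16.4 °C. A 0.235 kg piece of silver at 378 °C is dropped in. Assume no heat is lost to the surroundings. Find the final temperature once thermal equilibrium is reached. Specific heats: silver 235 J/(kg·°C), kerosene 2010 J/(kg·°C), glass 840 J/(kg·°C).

T_f ≈ -6.5 °C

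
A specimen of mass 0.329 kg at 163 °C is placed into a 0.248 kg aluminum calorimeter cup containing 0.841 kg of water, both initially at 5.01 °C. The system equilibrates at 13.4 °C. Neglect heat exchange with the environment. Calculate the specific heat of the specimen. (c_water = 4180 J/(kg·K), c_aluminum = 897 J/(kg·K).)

c ≈ 637 J/(kg·K)

Let T be the final temperature. ΣQ_i = 0:
0.329·c·(13.4 − 163) + 0.841·4180·(13.4 − 5.01) + 0.248·897·(13.4 − 5.01) = 0
-49.22 c = -31360
c = -31360/-49.22 ≈ 637.2 J/(kg·K)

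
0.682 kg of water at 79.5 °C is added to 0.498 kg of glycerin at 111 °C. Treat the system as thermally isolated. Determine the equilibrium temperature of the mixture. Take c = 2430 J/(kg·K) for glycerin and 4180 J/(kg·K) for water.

T_f ≈ 88.9 °C

T_f = Σ m_i c_i T_i / Σ m_i c_i:
T_f = (1210.1×111 + 2850.8×79.5) / (1210.1 + 2850.8)
    = 360961 / 4060.9 ≈ 88.89 °C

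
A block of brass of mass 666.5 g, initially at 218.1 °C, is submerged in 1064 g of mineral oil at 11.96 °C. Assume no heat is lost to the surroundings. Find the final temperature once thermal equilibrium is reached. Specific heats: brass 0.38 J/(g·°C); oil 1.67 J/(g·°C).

T_f = Σ m_i c_i T_i / Σ m_i c_i:
T_f = (253.27·218.1 + 1776.9·11.96) / (253.27 + 1776.9)
    = 76490 / 2030.1 ≈ 37.68 °C

T_f ≈ 37.7 °C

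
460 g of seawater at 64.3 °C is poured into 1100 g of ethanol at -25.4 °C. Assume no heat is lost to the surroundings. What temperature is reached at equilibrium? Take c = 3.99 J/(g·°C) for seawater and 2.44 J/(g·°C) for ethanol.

Heat lost by the seawater equals heat gained by the ethanol:
460×3.99×(64.3 − T) = 1100×2.44×(T − (-25.4))
1835.4(64.3 − T) = 2684(T − (-25.4))
4519.4 T = 49843  ⇒  T ≈ 11.03 °C

T_f ≈ 11.0 °C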